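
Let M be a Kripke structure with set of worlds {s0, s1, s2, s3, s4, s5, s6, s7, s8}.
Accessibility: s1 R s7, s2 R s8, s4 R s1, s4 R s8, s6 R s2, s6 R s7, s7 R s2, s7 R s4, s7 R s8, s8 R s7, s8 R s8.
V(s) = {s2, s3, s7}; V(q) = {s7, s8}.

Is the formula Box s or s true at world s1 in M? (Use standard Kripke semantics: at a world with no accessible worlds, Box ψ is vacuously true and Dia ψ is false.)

At s1: Box s is true, s is false, so Box s or s is true.
  At s1: Box s requires s at every successor {s7}.
    At s7: s is true.
  So Box s is true at s1.

Yes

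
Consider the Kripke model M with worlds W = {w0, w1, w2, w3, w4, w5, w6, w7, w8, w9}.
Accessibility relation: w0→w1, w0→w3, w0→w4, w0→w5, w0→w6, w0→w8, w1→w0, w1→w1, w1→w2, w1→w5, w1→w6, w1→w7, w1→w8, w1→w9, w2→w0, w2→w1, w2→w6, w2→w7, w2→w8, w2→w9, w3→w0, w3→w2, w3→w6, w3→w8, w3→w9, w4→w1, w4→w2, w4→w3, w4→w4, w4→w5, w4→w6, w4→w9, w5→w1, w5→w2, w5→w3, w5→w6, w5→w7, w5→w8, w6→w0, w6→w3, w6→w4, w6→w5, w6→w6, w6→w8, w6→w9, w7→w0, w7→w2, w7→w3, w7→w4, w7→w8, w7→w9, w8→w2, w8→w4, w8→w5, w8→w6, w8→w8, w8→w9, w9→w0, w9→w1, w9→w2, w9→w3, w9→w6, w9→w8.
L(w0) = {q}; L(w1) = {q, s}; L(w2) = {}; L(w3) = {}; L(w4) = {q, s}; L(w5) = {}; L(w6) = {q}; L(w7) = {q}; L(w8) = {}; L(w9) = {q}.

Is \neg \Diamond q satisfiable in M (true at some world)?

Recall that \Diamond ψ holds at a world iff ψ holds at some accessible world.
Let φ = \neg \Diamond q. Evaluate φ at each world:
  w0 (successors {w1, w3, w4, w5, w6, w8}): φ is false.
  w1 (successors {w0, w1, w2, w5, w6, w7, w8, w9}): φ is false.
  w2 (successors {w0, w1, w6, w7, w8, w9}): φ is false.
  w3 (successors {w0, w2, w6, w8, w9}): φ is false.
  w4 (successors {w1, w2, w3, w4, w5, w6, w9}): φ is false.
  w5 (successors {w1, w2, w3, w6, w7, w8}): φ is false.
  w6 (successors {w0, w3, w4, w5, w6, w8, w9}): φ is false.
  w7 (successors {w0, w2, w3, w4, w8, w9}): φ is false.
  w8 (successors {w2, w4, w5, w6, w8, w9}): φ is false.
  w9 (successors {w0, w1, w2, w3, w6, w8}): φ is false.
For instance, at w0:
  At w0: \Diamond q is true, so \neg \Diamond q is false.
    At w0: \Diamond q requires q at some successor in {w1, w3, w4, w5, w6, w8}.
      q holds at w1, so \Diamond q is true at w0.

No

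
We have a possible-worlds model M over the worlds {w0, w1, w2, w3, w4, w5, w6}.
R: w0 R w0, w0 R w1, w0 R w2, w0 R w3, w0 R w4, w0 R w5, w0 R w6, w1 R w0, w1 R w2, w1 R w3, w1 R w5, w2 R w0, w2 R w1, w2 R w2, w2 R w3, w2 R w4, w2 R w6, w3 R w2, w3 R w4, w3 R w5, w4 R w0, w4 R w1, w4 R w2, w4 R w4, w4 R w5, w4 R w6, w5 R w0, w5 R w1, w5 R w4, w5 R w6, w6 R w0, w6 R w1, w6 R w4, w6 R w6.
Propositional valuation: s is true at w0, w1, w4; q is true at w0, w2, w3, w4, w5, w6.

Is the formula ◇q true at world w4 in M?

At w4: ◇q requires q at some successor in {w0, w1, w2, w4, w5, w6}.
  q holds at w0, so ◇q is true at w4.

Yes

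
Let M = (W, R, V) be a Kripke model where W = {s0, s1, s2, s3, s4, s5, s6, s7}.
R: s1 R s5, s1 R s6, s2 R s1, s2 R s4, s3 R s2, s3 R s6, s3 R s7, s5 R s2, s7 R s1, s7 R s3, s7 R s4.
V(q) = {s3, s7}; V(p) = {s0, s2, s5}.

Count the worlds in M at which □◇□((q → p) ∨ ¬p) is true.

Recall that □ψ holds at a world iff ψ holds at every accessible world, and ◇ψ holds iff ψ holds at some accessible world.
Let φ = □◇□((q → p) ∨ ¬p). Evaluate φ at each world:
  s0 (successors ∅): φ is true.
  s1 (successors {s5, s6}): φ is false.
  s2 (successors {s1, s4}): φ is false.
  s3 (successors {s2, s6, s7}): φ is false.
  s4 (successors ∅): φ is true.
  s5 (successors {s2}): φ is true.
  s6 (successors ∅): φ is true.
  s7 (successors {s1, s3, s4}): φ is false.
For instance, at s1:
  At s1: □◇□((q → p) ∨ ¬p) requires ◇□((q → p) ∨ ¬p) at every successor {s5, s6}.
    ◇□((q → p) ∨ ¬p) fails at s6, so □◇□((q → p) ∨ ¬p) is false at s1.
      At s6: no accessible worlds, so ◇□((q → p) ∨ ¬p) is false.
Satisfying worlds: {s0, s4, s5, s6}

4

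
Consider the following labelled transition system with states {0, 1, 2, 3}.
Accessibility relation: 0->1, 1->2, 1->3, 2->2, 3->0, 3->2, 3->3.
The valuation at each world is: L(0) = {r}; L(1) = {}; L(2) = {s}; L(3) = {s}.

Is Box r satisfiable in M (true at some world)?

No

Let φ = Box r. Evaluate φ at each world:
  0 (successors {1}): φ is false.
  1 (successors {2, 3}): φ is false.
  2 (successors {2}): φ is false.
  3 (successors {0, 2, 3}): φ is false.
For instance, at 3:
  At 3: Box r requires r at every successor {0, 2, 3}.
    r fails at 2, so Box r is false at 3.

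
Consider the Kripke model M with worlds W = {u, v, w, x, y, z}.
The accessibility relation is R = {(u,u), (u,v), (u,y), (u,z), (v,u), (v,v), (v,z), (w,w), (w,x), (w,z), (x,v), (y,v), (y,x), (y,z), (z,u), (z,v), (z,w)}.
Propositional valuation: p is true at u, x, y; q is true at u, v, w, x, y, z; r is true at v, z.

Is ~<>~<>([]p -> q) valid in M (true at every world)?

Yes

Let φ = ~<>~<>([]p -> q). Evaluate φ at each world:
  u (successors {u, v, y, z}): φ is true.
  v (successors {u, v, z}): φ is true.
  w (successors {w, x, z}): φ is true.
  x (successors {v}): φ is true.
  y (successors {v, x, z}): φ is true.
  z (successors {u, v, w}): φ is true.
For instance, at z:
  At z: <>~<>([]p -> q) is false, so ~<>~<>([]p -> q) is true.
    At z: <>~<>([]p -> q) requires ~<>([]p -> q) at some successor in {u, v, w}.
      At u: ~<>([]p -> q) is false.
      At v: ~<>([]p -> q) is false.
      At w: ~<>([]p -> q) is false.
    So <>~<>([]p -> q) is false at z.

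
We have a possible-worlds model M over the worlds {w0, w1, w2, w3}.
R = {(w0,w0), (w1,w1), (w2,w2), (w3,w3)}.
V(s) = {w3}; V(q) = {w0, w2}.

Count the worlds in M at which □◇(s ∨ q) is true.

Recall that □ψ holds at a world iff ψ holds at every accessible world, and ◇ψ holds iff ψ holds at some accessible world.
Let φ = □◇(s ∨ q). Evaluate φ at each world:
  w0 (successors {w0}): φ is true.
  w1 (successors {w1}): φ is false.
  w2 (successors {w2}): φ is true.
  w3 (successors {w3}): φ is true.
For instance, at w2:
  At w2: □◇(s ∨ q) requires ◇(s ∨ q) at every successor {w2}.
      At w2: ◇(s ∨ q) requires s ∨ q at some successor in {w2}.
        s ∨ q holds at w2, so ◇(s ∨ q) is true at w2.
  So □◇(s ∨ q) is true at w2.
Satisfying worlds: {w0, w2, w3}

3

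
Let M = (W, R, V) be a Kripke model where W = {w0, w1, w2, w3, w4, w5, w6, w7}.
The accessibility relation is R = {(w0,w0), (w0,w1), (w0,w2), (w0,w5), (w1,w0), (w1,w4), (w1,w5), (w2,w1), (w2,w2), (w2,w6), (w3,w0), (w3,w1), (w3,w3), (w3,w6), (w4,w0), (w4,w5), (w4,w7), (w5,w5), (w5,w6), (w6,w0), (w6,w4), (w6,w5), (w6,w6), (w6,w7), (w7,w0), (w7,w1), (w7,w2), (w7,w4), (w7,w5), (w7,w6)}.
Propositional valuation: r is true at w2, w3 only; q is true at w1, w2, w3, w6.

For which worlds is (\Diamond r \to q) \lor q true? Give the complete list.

w1, w2, w3, w4, w5, w6

Recall that \Diamond ψ holds at a world iff ψ holds at some accessible world.
Let φ = (\Diamond r \to q) \lor q. Evaluate φ at each world:
  w0 (successors {w0, w1, w2, w5}): φ is false.
  w1 (successors {w0, w4, w5}): φ is true.
  w2 (successors {w1, w2, w6}): φ is true.
  w3 (successors {w0, w1, w3, w6}): φ is true.
  w4 (successors {w0, w5, w7}): φ is true.
  w5 (successors {w5, w6}): φ is true.
  w6 (successors {w0, w4, w5, w6, w7}): φ is true.
  w7 (successors {w0, w1, w2, w4, w5, w6}): φ is false.
For instance, at w2:
  At w2: \Diamond r \to q is true, q is true, so (\Diamond r \to q) \lor q is true.
    At w2: \Diamond r is true, q is true, so \Diamond r \to q is true.
      At w2: \Diamond r requires r at some successor in {w1, w2, w6}.
        r holds at w2, so \Diamond r is true at w2.
Satisfying worlds: {w1, w2, w3, w4, w5, w6}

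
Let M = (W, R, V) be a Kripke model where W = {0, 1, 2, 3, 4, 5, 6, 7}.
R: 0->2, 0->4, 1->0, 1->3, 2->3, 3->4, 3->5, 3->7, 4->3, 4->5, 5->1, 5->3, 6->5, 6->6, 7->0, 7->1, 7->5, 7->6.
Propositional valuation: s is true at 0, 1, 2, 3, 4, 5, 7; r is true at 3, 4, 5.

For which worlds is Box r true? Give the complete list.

2, 4

Let φ = Box r. Evaluate φ at each world:
  0 (successors {2, 4}): φ is false.
  1 (successors {0, 3}): φ is false.
  2 (successors {3}): φ is true.
  3 (successors {4, 5, 7}): φ is false.
  4 (successors {3, 5}): φ is true.
  5 (successors {1, 3}): φ is false.
  6 (successors {5, 6}): φ is false.
  7 (successors {0, 1, 5, 6}): φ is false.
For instance, at 7:
  At 7: Box r requires r at every successor {0, 1, 5, 6}.
    r fails at 0, so Box r is false at 7.
Satisfying worlds: {2, 4}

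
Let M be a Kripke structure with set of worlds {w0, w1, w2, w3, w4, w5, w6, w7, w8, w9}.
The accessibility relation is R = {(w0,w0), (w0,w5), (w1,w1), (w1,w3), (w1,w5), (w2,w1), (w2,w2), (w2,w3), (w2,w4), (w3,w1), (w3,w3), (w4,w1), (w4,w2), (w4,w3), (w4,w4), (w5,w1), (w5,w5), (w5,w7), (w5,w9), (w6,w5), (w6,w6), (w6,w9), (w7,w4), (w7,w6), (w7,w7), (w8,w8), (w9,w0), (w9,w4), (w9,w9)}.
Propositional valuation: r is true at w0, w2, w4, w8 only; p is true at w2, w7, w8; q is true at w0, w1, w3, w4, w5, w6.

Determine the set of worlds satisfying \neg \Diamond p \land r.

w0

Let φ = \neg \Diamond p \land r. Evaluate φ at each world:
  w0 (successors {w0, w5}): φ is true.
  w1 (successors {w1, w3, w5}): φ is false.
  w2 (successors {w1, w2, w3, w4}): φ is false.
  w3 (successors {w1, w3}): φ is false.
  w4 (successors {w1, w2, w3, w4}): φ is false.
  w5 (successors {w1, w5, w7, w9}): φ is false.
  w6 (successors {w5, w6, w9}): φ is false.
  w7 (successors {w4, w6, w7}): φ is false.
  w8 (successors {w8}): φ is false.
  w9 (successors {w0, w4, w9}): φ is false.
For instance, at w5:
  At w5: \neg \Diamond p is false, r is false, so \neg \Diamond p \land r is false.
    At w5: \Diamond p is true, so \neg \Diamond p is false.
      At w5: \Diamond p requires p at some successor in {w1, w5, w7, w9}.
        p holds at w7, so \Diamond p is true at w5.
Satisfying worlds: {w0}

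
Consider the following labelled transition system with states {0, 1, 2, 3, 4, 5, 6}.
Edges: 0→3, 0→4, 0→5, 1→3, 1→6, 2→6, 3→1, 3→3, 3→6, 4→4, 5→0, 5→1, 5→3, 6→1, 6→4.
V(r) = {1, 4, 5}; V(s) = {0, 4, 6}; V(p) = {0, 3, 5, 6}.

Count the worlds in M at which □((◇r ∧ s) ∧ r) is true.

1

Recall that □ψ holds at a world iff ψ holds at every accessible world, and ◇ψ holds iff ψ holds at some accessible world.
Let φ = □((◇r ∧ s) ∧ r). Evaluate φ at each world:
  0 (successors {3, 4, 5}): φ is false.
  1 (successors {3, 6}): φ is false.
  2 (successors {6}): φ is false.
  3 (successors {1, 3, 6}): φ is false.
  4 (successors {4}): φ is true.
  5 (successors {0, 1, 3}): φ is false.
  6 (successors {1, 4}): φ is false.
For instance, at 6:
  At 6: □((◇r ∧ s) ∧ r) requires (◇r ∧ s) ∧ r at every successor {1, 4}.
    (◇r ∧ s) ∧ r fails at 1, so □((◇r ∧ s) ∧ r) is false at 6.
      At 1: ◇r ∧ s is false, r is true, so (◇r ∧ s) ∧ r is false.
Satisfying worlds: {4}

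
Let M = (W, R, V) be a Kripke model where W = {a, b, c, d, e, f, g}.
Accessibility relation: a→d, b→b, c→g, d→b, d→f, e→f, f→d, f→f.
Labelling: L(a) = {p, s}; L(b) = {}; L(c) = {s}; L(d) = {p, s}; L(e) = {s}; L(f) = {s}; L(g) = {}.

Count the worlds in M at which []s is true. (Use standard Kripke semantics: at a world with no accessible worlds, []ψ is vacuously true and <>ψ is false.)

Let φ = []s. Evaluate φ at each world:
  a (successors {d}): φ is true.
  b (successors {b}): φ is false.
  c (successors {g}): φ is false.
  d (successors {b, f}): φ is false.
  e (successors {f}): φ is true.
  f (successors {d, f}): φ is true.
  g (successors ∅): φ is true.
For instance, at d:
  At d: []s requires s at every successor {b, f}.
    s fails at b, so []s is false at d.
Satisfying worlds: {a, e, f, g}

4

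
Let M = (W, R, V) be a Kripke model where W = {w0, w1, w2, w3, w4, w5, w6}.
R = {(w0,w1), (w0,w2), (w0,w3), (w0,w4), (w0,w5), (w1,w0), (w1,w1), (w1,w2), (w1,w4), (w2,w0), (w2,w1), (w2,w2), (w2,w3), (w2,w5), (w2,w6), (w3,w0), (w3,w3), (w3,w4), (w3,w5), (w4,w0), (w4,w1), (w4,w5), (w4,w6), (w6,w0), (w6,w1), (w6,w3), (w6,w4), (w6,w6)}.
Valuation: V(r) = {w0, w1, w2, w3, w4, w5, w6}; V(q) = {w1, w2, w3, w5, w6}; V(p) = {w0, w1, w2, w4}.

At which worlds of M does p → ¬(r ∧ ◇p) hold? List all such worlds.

w3, w5, w6

Let φ = p → ¬(r ∧ ◇p). Evaluate φ at each world:
  w0 (successors {w1, w2, w3, w4, w5}): φ is false.
  w1 (successors {w0, w1, w2, w4}): φ is false.
  w2 (successors {w0, w1, w2, w3, w5, w6}): φ is false.
  w3 (successors {w0, w3, w4, w5}): φ is true.
  w4 (successors {w0, w1, w5, w6}): φ is false.
  w5 (successors ∅): φ is true.
  w6 (successors {w0, w1, w3, w4, w6}): φ is true.
For instance, at w6:
  At w6: p is false, ¬(r ∧ ◇p) is false, so p → ¬(r ∧ ◇p) is true.
    At w6: r ∧ ◇p is true, so ¬(r ∧ ◇p) is false.
      At w6: r is true, ◇p is true, so r ∧ ◇p is true.
Satisfying worlds: {w3, w5, w6}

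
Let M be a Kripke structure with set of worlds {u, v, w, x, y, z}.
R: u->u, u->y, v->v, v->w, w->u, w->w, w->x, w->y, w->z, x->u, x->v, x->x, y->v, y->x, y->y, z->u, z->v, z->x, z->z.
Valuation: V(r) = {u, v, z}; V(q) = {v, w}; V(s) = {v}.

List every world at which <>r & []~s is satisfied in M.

Let φ = <>r & []~s. Evaluate φ at each world:
  u (successors {u, y}): φ is true.
  v (successors {v, w}): φ is false.
  w (successors {u, w, x, y, z}): φ is true.
  x (successors {u, v, x}): φ is false.
  y (successors {v, x, y}): φ is false.
  z (successors {u, v, x, z}): φ is false.
For instance, at y:
  At y: <>r is true, []~s is false, so <>r & []~s is false.
    At y: <>r requires r at some successor in {v, x, y}.
      r holds at v, so <>r is true at y.
    At y: []~s requires ~s at every successor {v, x, y}.
      ~s fails at v, so []~s is false at y.
Satisfying worlds: {u, w}

u, w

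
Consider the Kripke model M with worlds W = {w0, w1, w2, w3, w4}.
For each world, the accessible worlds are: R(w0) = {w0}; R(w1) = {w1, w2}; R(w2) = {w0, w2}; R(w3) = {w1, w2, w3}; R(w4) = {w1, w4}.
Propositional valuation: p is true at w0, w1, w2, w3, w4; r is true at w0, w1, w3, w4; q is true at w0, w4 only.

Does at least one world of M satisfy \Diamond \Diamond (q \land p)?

Yes

Let φ = \Diamond \Diamond (q \land p). Evaluate φ at each world:
  w0 (successors {w0}): φ is true.
  w1 (successors {w1, w2}): φ is true.
  w2 (successors {w0, w2}): φ is true.
  w3 (successors {w1, w2, w3}): φ is true.
  w4 (successors {w1, w4}): φ is true.
Detail at w0 (witness):
  At w0: \Diamond \Diamond (q \land p) requires \Diamond (q \land p) at some successor in {w0}.
    \Diamond (q \land p) holds at w0, so \Diamond \Diamond (q \land p) is true at w0.
      At w0: \Diamond (q \land p) requires q \land p at some successor in {w0}.
        q \land p holds at w0, so \Diamond (q \land p) is true at w0.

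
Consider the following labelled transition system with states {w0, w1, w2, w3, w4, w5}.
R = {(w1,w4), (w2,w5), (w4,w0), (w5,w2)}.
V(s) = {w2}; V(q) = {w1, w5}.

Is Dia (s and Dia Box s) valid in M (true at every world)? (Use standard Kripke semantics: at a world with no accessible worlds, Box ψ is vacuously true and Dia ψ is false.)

No

Let φ = Dia (s and Dia Box s). Evaluate φ at each world:
  w0 (successors ∅): φ is false.
  w1 (successors {w4}): φ is false.
  w2 (successors {w5}): φ is false.
  w3 (successors ∅): φ is false.
  w4 (successors {w0}): φ is false.
  w5 (successors {w2}): φ is true.
Detail at w0 (counterexample):
  At w0: no accessible worlds, so Dia (s and Dia Box s) is false.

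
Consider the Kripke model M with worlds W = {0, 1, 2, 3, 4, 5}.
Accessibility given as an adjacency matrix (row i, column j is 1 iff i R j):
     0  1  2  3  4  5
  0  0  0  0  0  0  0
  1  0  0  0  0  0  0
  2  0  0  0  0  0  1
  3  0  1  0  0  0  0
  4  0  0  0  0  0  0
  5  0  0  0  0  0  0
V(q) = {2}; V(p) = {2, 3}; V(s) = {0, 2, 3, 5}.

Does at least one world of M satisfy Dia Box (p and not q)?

Yes

Let φ = Dia Box (p and not q). Evaluate φ at each world:
  0 (successors ∅): φ is false.
  1 (successors ∅): φ is false.
  2 (successors {5}): φ is true.
  3 (successors {1}): φ is true.
  4 (successors ∅): φ is false.
  5 (successors ∅): φ is false.
Detail at 2 (witness):
  At 2: Dia Box (p and not q) requires Box (p and not q) at some successor in {5}.
    Box (p and not q) holds at 5, so Dia Box (p and not q) is true at 2.
      At 5: no accessible worlds, so Box (p and not q) holds vacuously.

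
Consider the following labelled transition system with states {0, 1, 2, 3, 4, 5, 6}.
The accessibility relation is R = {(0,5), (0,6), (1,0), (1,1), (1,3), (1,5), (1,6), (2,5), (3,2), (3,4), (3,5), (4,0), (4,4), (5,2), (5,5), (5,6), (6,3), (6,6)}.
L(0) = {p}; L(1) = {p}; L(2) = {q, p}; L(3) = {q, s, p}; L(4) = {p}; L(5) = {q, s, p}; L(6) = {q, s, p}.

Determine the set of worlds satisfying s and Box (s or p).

Let φ = s and Box (s or p). Evaluate φ at each world:
  0 (successors {5, 6}): φ is false.
  1 (successors {0, 1, 3, 5, 6}): φ is false.
  2 (successors {5}): φ is false.
  3 (successors {2, 4, 5}): φ is true.
  4 (successors {0, 4}): φ is false.
  5 (successors {2, 5, 6}): φ is true.
  6 (successors {3, 6}): φ is true.
For instance, at 0:
  At 0: s is false, Box (s or p) is true, so s and Box (s or p) is false.
    At 0: Box (s or p) requires s or p at every successor {5, 6}.
      At 5: s or p is true.
      At 6: s or p is true.
    So Box (s or p) is true at 0.
Satisfying worlds: {3, 5, 6}

3, 5, 6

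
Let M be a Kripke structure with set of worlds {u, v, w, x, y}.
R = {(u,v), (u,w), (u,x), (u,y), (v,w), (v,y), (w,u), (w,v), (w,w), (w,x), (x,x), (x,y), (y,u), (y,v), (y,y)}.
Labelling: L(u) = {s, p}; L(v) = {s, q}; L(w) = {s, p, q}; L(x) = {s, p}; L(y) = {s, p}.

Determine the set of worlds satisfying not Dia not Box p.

Let φ = not Dia not Box p. Evaluate φ at each world:
  u (successors {v, w, x, y}): φ is false.
  v (successors {w, y}): φ is false.
  w (successors {u, v, w, x}): φ is false.
  x (successors {x, y}): φ is false.
  y (successors {u, v, y}): φ is false.
For instance, at w:
  At w: Dia not Box p is true, so not Dia not Box p is false.
    At w: Dia not Box p requires not Box p at some successor in {u, v, w, x}.
      not Box p holds at u, so Dia not Box p is true at w.
Satisfying worlds: none.

none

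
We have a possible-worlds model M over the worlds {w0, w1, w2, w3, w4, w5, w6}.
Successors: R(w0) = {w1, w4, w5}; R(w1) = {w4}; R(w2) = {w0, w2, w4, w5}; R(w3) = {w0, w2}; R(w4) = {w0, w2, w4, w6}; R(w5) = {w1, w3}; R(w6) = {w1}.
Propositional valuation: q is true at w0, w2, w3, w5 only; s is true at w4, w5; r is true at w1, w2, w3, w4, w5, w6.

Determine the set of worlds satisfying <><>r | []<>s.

w0, w1, w2, w3, w4, w5, w6

Let φ = <><>r | []<>s. Evaluate φ at each world:
  w0 (successors {w1, w4, w5}): φ is true.
  w1 (successors {w4}): φ is true.
  w2 (successors {w0, w2, w4, w5}): φ is true.
  w3 (successors {w0, w2}): φ is true.
  w4 (successors {w0, w2, w4, w6}): φ is true.
  w5 (successors {w1, w3}): φ is true.
  w6 (successors {w1}): φ is true.
For instance, at w4:
  At w4: <><>r is true, []<>s is false, so <><>r | []<>s is true.
    At w4: <><>r requires <>r at some successor in {w0, w2, w4, w6}.
      <>r holds at w0, so <><>r is true at w4.
    At w4: []<>s requires <>s at every successor {w0, w2, w4, w6}.
      <>s fails at w6, so []<>s is false at w4.
Satisfying worlds: {w0, w1, w2, w3, w4, w5, w6}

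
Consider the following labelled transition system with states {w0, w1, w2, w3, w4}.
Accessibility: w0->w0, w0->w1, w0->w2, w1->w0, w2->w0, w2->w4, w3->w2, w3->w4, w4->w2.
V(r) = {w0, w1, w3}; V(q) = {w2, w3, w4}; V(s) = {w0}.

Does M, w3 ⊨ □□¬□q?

No

At w3: □□¬□q requires □¬□q at every successor {w2, w4}.
  □¬□q fails at w2, so □□¬□q is false at w3.
    At w2: □¬□q requires ¬□q at every successor {w0, w4}.
      ¬□q fails at w4, so □¬□q is false at w2.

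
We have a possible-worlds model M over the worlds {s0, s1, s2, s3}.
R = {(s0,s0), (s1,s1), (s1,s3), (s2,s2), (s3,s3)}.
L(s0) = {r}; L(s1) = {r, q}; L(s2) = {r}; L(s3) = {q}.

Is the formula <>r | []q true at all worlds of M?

Yes

Let φ = <>r | []q. Evaluate φ at each world:
  s0 (successors {s0}): φ is true.
  s1 (successors {s1, s3}): φ is true.
  s2 (successors {s2}): φ is true.
  s3 (successors {s3}): φ is true.
For instance, at s1:
  At s1: <>r is true, []q is true, so <>r | []q is true.
    At s1: <>r requires r at some successor in {s1, s3}.
      r holds at s1, so <>r is true at s1.
    At s1: []q requires q at every successor {s1, s3}.
      At s1: q is true.
      At s3: q is true.
    So []q is true at s1.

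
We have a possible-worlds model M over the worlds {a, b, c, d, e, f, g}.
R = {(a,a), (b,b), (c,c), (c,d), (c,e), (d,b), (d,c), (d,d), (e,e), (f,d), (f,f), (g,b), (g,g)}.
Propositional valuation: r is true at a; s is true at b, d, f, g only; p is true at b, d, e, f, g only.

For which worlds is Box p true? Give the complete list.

Let φ = Box p. Evaluate φ at each world:
  a (successors {a}): φ is false.
  b (successors {b}): φ is true.
  c (successors {c, d, e}): φ is false.
  d (successors {b, c, d}): φ is false.
  e (successors {e}): φ is true.
  f (successors {d, f}): φ is true.
  g (successors {b, g}): φ is true.
For instance, at a:
  At a: Box p requires p at every successor {a}.
    p fails at a, so Box p is false at a.
Satisfying worlds: {b, e, f, g}

b, e, f, g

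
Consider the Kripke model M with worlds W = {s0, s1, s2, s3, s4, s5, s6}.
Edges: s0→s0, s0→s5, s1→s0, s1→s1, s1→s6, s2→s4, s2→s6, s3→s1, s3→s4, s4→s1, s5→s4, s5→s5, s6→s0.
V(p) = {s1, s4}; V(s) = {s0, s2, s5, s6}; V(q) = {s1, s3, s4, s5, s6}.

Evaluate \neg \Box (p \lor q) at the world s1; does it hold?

Yes

At s1: \Box (p \lor q) is false, so \neg \Box (p \lor q) is true.
  At s1: \Box (p \lor q) requires p \lor q at every successor {s0, s1, s6}.
    p \lor q fails at s0, so \Box (p \lor q) is false at s1.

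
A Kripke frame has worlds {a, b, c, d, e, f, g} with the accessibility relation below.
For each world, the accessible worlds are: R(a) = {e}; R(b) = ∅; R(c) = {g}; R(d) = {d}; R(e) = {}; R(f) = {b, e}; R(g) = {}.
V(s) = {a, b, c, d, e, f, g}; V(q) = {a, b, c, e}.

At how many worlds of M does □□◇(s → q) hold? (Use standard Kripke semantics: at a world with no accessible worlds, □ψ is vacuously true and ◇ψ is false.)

Recall that □ψ holds at a world iff ψ holds at every accessible world, and ◇ψ holds iff ψ holds at some accessible world.
Let φ = □□◇(s → q). Evaluate φ at each world:
  a (successors {e}): φ is true.
  b (successors ∅): φ is true.
  c (successors {g}): φ is true.
  d (successors {d}): φ is false.
  e (successors ∅): φ is true.
  f (successors {b, e}): φ is true.
  g (successors ∅): φ is true.
For instance, at a:
  At a: □□◇(s → q) requires □◇(s → q) at every successor {e}.
      At e: no accessible worlds, so □◇(s → q) holds vacuously.
  So □□◇(s → q) is true at a.
Satisfying worlds: {a, b, c, e, f, g}

6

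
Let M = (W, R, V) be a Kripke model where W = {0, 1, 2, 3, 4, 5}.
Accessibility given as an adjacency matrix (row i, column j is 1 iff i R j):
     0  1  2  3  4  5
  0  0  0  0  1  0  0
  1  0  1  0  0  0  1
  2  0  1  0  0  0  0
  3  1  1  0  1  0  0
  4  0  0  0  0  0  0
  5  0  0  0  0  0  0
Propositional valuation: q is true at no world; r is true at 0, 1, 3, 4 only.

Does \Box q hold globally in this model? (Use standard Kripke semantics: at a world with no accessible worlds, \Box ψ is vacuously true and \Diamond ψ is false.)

No

Let φ = \Box q. Evaluate φ at each world:
  0 (successors {3}): φ is false.
  1 (successors {1, 5}): φ is false.
  2 (successors {1}): φ is false.
  3 (successors {0, 1, 3}): φ is false.
  4 (successors ∅): φ is true.
  5 (successors ∅): φ is true.
Detail at 0 (counterexample):
  At 0: \Box q requires q at every successor {3}.
    q fails at 3, so \Box q is false at 0.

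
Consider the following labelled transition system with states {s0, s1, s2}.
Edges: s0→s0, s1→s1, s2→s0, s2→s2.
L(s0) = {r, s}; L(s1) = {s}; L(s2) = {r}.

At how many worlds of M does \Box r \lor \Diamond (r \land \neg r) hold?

2

Let φ = \Box r \lor \Diamond (r \land \neg r). Evaluate φ at each world:
  s0 (successors {s0}): φ is true.
  s1 (successors {s1}): φ is false.
  s2 (successors {s0, s2}): φ is true.
For instance, at s0:
  At s0: \Box r is true, \Diamond (r \land \neg r) is false, so \Box r \lor \Diamond (r \land \neg r) is true.
    At s0: \Box r requires r at every successor {s0}.
      At s0: r is true.
    So \Box r is true at s0.
    At s0: \Diamond (r \land \neg r) requires r \land \neg r at some successor in {s0}.
      At s0: r \land \neg r is false.
    So \Diamond (r \land \neg r) is false at s0.
Satisfying worlds: {s0, s2}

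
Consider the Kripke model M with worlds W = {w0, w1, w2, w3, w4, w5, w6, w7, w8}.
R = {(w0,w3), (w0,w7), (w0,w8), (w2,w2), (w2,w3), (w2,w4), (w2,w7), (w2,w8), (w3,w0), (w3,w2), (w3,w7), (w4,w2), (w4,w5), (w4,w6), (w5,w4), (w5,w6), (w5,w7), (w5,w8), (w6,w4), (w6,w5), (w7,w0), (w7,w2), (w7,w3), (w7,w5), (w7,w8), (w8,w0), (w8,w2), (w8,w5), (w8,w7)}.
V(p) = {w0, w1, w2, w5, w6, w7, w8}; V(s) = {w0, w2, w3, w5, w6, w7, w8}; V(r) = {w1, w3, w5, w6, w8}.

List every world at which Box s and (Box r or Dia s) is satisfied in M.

w0, w1, w3, w4, w7, w8

Let φ = Box s and (Box r or Dia s). Evaluate φ at each world:
  w0 (successors {w3, w7, w8}): φ is true.
  w1 (successors ∅): φ is true.
  w2 (successors {w2, w3, w4, w7, w8}): φ is false.
  w3 (successors {w0, w2, w7}): φ is true.
  w4 (successors {w2, w5, w6}): φ is true.
  w5 (successors {w4, w6, w7, w8}): φ is false.
  w6 (successors {w4, w5}): φ is false.
  w7 (successors {w0, w2, w3, w5, w8}): φ is true.
  w8 (successors {w0, w2, w5, w7}): φ is true.
For instance, at w5:
  At w5: Box s is false, Box r or Dia s is true, so Box s and (Box r or Dia s) is false.
    At w5: Box s requires s at every successor {w4, w6, w7, w8}.
      s fails at w4, so Box s is false at w5.
    At w5: Box r is false, Dia s is true, so Box r or Dia s is true.
      At w5: Box r requires r at every successor {w4, w6, w7, w8}.
        r fails at w4, so Box r is false at w5.
      At w5: Dia s requires s at some successor in {w4, w6, w7, w8}.
        s holds at w6, so Dia s is true at w5.
Satisfying worlds: {w0, w1, w3, w4, w7, w8}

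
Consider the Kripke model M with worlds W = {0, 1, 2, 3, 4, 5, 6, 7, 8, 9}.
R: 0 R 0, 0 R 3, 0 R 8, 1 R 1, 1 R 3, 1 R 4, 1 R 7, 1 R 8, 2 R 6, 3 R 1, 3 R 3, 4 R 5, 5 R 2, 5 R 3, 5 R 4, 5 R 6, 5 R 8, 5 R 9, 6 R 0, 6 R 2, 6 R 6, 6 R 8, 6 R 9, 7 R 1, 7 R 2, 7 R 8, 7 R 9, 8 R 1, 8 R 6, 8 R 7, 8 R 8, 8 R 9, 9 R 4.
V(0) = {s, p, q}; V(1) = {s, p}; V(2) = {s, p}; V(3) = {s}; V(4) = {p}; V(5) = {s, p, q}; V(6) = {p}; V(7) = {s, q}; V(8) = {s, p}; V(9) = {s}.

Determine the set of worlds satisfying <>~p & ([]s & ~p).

Let φ = <>~p & ([]s & ~p). Evaluate φ at each world:
  0 (successors {0, 3, 8}): φ is false.
  1 (successors {1, 3, 4, 7, 8}): φ is false.
  2 (successors {6}): φ is false.
  3 (successors {1, 3}): φ is true.
  4 (successors {5}): φ is false.
  5 (successors {2, 3, 4, 6, 8, 9}): φ is false.
  6 (successors {0, 2, 6, 8, 9}): φ is false.
  7 (successors {1, 2, 8, 9}): φ is true.
  8 (successors {1, 6, 7, 8, 9}): φ is false.
  9 (successors {4}): φ is false.
For instance, at 2:
  At 2: <>~p is false, []s & ~p is false, so <>~p & ([]s & ~p) is false.
    At 2: <>~p requires ~p at some successor in {6}.
      At 6: ~p is false.
    So <>~p is false at 2.
    At 2: []s is false, ~p is false, so []s & ~p is false.
      At 2: []s requires s at every successor {6}.
        s fails at 6, so []s is false at 2.
Satisfying worlds: {3, 7}

3, 7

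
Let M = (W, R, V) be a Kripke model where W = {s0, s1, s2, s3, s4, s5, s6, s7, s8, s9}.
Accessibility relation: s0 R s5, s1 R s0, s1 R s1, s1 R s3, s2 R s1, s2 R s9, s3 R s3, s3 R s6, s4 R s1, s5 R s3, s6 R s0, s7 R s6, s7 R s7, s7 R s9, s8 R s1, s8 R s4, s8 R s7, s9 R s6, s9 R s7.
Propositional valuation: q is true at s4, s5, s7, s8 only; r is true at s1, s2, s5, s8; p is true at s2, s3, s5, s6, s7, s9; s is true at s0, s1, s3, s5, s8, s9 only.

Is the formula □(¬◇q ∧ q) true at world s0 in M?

Yes

At s0: □(¬◇q ∧ q) requires ¬◇q ∧ q at every successor {s5}.
    At s5: ¬◇q is true, q is true, so ¬◇q ∧ q is true.
      At s5: ◇q is false, so ¬◇q is true.
So □(¬◇q ∧ q) is true at s0.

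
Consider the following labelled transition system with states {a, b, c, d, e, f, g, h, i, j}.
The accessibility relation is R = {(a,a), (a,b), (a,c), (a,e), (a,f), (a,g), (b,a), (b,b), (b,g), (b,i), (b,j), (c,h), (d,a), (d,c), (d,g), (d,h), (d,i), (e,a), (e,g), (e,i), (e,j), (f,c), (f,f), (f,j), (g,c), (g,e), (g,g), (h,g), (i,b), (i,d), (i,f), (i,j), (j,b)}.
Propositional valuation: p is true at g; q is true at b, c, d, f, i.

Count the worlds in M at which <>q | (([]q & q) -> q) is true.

10

Recall that []ψ holds at a world iff ψ holds at every accessible world, and <>ψ holds iff ψ holds at some accessible world.
Let φ = <>q | (([]q & q) -> q). Evaluate φ at each world:
  a (successors {a, b, c, e, f, g}): φ is true.
  b (successors {a, b, g, i, j}): φ is true.
  c (successors {h}): φ is true.
  d (successors {a, c, g, h, i}): φ is true.
  e (successors {a, g, i, j}): φ is true.
  f (successors {c, f, j}): φ is true.
  g (successors {c, e, g}): φ is true.
  h (successors {g}): φ is true.
  i (successors {b, d, f, j}): φ is true.
  j (successors {b}): φ is true.
For instance, at j:
  At j: <>q is true, ([]q & q) -> q is true, so <>q | (([]q & q) -> q) is true.
    At j: <>q requires q at some successor in {b}.
      q holds at b, so <>q is true at j.
    At j: []q & q is false, q is false, so ([]q & q) -> q is true.
      At j: []q is true, q is false, so []q & q is false.
Satisfying worlds: {a, b, c, d, e, f, g, h, i, j}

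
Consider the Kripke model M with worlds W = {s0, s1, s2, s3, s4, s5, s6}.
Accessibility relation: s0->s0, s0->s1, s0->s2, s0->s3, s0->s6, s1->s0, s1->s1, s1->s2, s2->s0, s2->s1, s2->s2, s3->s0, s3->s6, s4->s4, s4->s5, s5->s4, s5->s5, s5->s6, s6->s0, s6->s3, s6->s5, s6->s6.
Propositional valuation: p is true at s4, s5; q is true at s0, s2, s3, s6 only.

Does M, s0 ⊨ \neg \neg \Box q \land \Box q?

No

At s0: \neg \neg \Box q is false, \Box q is false, so \neg \neg \Box q \land \Box q is false.
  At s0: \neg \Box q is true, so \neg \neg \Box q is false.
    At s0: \Box q is false, so \neg \Box q is true.
      At s0: \Box q requires q at every successor {s0, s1, s2, s3, s6}.
        q fails at s1, so \Box q is false at s0.
  At s0: \Box q requires q at every successor {s0, s1, s2, s3, s6}.
    q fails at s1, so \Box q is false at s0.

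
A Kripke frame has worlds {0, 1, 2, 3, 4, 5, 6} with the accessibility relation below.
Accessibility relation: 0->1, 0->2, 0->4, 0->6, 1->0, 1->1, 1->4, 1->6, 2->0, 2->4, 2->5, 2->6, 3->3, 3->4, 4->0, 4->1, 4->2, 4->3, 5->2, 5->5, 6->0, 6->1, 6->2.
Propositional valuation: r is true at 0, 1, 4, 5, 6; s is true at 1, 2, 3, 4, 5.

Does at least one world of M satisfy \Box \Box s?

No

Let φ = \Box \Box s. Evaluate φ at each world:
  0 (successors {1, 2, 4, 6}): φ is false.
  1 (successors {0, 1, 4, 6}): φ is false.
  2 (successors {0, 4, 5, 6}): φ is false.
  3 (successors {3, 4}): φ is false.
  4 (successors {0, 1, 2, 3}): φ is false.
  5 (successors {2, 5}): φ is false.
  6 (successors {0, 1, 2}): φ is false.
For instance, at 2:
  At 2: \Box \Box s requires \Box s at every successor {0, 4, 5, 6}.
    \Box s fails at 0, so \Box \Box s is false at 2.
      At 0: \Box s requires s at every successor {1, 2, 4, 6}.
        s fails at 6, so \Box s is false at 0.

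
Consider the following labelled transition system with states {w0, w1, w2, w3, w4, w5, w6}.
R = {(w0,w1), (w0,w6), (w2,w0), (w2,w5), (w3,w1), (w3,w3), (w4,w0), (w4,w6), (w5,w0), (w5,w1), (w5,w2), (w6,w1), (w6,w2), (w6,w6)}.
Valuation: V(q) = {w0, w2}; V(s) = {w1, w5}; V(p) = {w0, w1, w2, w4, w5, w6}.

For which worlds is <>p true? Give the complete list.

w0, w2, w3, w4, w5, w6

Let φ = <>p. Evaluate φ at each world:
  w0 (successors {w1, w6}): φ is true.
  w1 (successors ∅): φ is false.
  w2 (successors {w0, w5}): φ is true.
  w3 (successors {w1, w3}): φ is true.
  w4 (successors {w0, w6}): φ is true.
  w5 (successors {w0, w1, w2}): φ is true.
  w6 (successors {w1, w2, w6}): φ is true.
For instance, at w2:
  At w2: <>p requires p at some successor in {w0, w5}.
    p holds at w0, so <>p is true at w2.
Satisfying worlds: {w0, w2, w3, w4, w5, w6}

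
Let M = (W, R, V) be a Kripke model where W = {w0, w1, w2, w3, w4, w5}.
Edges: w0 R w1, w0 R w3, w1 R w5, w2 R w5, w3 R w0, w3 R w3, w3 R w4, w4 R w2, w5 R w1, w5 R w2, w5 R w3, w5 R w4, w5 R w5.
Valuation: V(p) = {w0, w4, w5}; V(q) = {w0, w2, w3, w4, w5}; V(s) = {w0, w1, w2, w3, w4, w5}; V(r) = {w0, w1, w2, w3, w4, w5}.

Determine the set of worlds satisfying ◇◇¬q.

w1, w2, w3, w5

Let φ = ◇◇¬q. Evaluate φ at each world:
  w0 (successors {w1, w3}): φ is false.
  w1 (successors {w5}): φ is true.
  w2 (successors {w5}): φ is true.
  w3 (successors {w0, w3, w4}): φ is true.
  w4 (successors {w2}): φ is false.
  w5 (successors {w1, w2, w3, w4, w5}): φ is true.
For instance, at w0:
  At w0: ◇◇¬q requires ◇¬q at some successor in {w1, w3}.
    At w1: ◇¬q is false.
    At w3: ◇¬q is false.
  So ◇◇¬q is false at w0.
Satisfying worlds: {w1, w2, w3, w5}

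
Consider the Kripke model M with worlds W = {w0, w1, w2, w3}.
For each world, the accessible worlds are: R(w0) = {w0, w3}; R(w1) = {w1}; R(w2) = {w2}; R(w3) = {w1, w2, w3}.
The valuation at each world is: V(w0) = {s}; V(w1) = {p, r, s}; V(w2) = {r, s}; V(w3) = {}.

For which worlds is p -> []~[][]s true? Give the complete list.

w0, w2, w3

Let φ = p -> []~[][]s. Evaluate φ at each world:
  w0 (successors {w0, w3}): φ is true.
  w1 (successors {w1}): φ is false.
  w2 (successors {w2}): φ is true.
  w3 (successors {w1, w2, w3}): φ is true.
For instance, at w1:
  At w1: p is true, []~[][]s is false, so p -> []~[][]s is false.
    At w1: []~[][]s requires ~[][]s at every successor {w1}.
      ~[][]s fails at w1, so []~[][]s is false at w1.
Satisfying worlds: {w0, w2, w3}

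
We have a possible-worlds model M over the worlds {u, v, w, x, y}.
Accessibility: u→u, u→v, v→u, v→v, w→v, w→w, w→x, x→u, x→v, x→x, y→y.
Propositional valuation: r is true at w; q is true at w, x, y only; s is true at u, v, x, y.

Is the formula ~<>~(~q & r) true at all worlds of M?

Let φ = ~<>~(~q & r). Evaluate φ at each world:
  u (successors {u, v}): φ is false.
  v (successors {u, v}): φ is false.
  w (successors {v, w, x}): φ is false.
  x (successors {u, v, x}): φ is false.
  y (successors {y}): φ is false.
Detail at u (counterexample):
  At u: <>~(~q & r) is true, so ~<>~(~q & r) is false.
    At u: <>~(~q & r) requires ~(~q & r) at some successor in {u, v}.
      ~(~q & r) holds at u, so <>~(~q & r) is true at u.

No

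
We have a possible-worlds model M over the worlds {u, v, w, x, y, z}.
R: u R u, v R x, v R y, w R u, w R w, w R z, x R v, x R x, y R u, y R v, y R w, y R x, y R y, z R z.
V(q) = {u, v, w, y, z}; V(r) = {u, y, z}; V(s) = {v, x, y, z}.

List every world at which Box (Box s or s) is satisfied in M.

Let φ = Box (Box s or s). Evaluate φ at each world:
  u (successors {u}): φ is false.
  v (successors {x, y}): φ is true.
  w (successors {u, w, z}): φ is false.
  x (successors {v, x}): φ is true.
  y (successors {u, v, w, x, y}): φ is false.
  z (successors {z}): φ is true.
For instance, at v:
  At v: Box (Box s or s) requires Box s or s at every successor {x, y}.
      At x: Box s is true, s is true, so Box s or s is true.
      At y: Box s is false, s is true, so Box s or s is true.
  So Box (Box s or s) is true at v.
Satisfying worlds: {v, x, z}

v, x, z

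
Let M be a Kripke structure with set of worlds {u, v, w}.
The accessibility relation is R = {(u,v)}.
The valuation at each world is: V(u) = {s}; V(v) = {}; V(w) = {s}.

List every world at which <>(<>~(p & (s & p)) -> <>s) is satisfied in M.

u

Recall that <>ψ holds at a world iff ψ holds at some accessible world.
Let φ = <>(<>~(p & (s & p)) -> <>s). Evaluate φ at each world:
  u (successors {v}): φ is true.
  v (successors ∅): φ is false.
  w (successors ∅): φ is false.
For instance, at u:
  At u: <>(<>~(p & (s & p)) -> <>s) requires <>~(p & (s & p)) -> <>s at some successor in {v}.
    <>~(p & (s & p)) -> <>s holds at v, so <>(<>~(p & (s & p)) -> <>s) is true at u.
      At v: <>~(p & (s & p)) is false, <>s is false, so <>~(p & (s & p)) -> <>s is true.
Satisfying worlds: {u}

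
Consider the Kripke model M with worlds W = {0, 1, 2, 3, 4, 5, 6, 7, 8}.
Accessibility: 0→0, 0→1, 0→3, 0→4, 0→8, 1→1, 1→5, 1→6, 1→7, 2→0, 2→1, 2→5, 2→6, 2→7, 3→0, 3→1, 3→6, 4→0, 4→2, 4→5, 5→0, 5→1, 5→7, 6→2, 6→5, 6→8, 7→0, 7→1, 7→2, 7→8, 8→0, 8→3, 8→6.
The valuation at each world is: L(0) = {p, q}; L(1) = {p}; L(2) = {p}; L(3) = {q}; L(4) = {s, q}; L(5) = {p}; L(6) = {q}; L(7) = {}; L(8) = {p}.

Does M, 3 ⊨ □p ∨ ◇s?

No

At 3: □p is false, ◇s is false, so □p ∨ ◇s is false.
  At 3: □p requires p at every successor {0, 1, 6}.
    p fails at 6, so □p is false at 3.
  At 3: ◇s requires s at some successor in {0, 1, 6}.
    At 0: s is false.
    At 1: s is false.
    At 6: s is false.
  So ◇s is false at 3.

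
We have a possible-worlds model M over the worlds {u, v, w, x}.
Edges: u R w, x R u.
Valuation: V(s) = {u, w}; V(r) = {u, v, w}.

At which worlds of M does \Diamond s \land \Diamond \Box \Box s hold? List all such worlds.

Let φ = \Diamond s \land \Diamond \Box \Box s. Evaluate φ at each world:
  u (successors {w}): φ is true.
  v (successors ∅): φ is false.
  w (successors ∅): φ is false.
  x (successors {u}): φ is true.
For instance, at x:
  At x: \Diamond s is true, \Diamond \Box \Box s is true, so \Diamond s \land \Diamond \Box \Box s is true.
    At x: \Diamond s requires s at some successor in {u}.
      s holds at u, so \Diamond s is true at x.
    At x: \Diamond \Box \Box s requires \Box \Box s at some successor in {u}.
      \Box \Box s holds at u, so \Diamond \Box \Box s is true at x.
Satisfying worlds: {u, x}

u, x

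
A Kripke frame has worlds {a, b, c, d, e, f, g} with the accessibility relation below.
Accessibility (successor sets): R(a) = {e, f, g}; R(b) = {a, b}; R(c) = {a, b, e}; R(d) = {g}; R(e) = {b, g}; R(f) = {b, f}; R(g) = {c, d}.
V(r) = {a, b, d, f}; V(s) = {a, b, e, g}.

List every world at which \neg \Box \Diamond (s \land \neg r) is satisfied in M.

a, b, c, d, e, f

Let φ = \neg \Box \Diamond (s \land \neg r). Evaluate φ at each world:
  a (successors {e, f, g}): φ is true.
  b (successors {a, b}): φ is true.
  c (successors {a, b, e}): φ is true.
  d (successors {g}): φ is true.
  e (successors {b, g}): φ is true.
  f (successors {b, f}): φ is true.
  g (successors {c, d}): φ is false.
For instance, at g:
  At g: \Box \Diamond (s \land \neg r) is true, so \neg \Box \Diamond (s \land \neg r) is false.
    At g: \Box \Diamond (s \land \neg r) requires \Diamond (s \land \neg r) at every successor {c, d}.
      At c: \Diamond (s \land \neg r) is true.
      At d: \Diamond (s \land \neg r) is true.
    So \Box \Diamond (s \land \neg r) is true at g.
Satisfying worlds: {a, b, c, d, e, f}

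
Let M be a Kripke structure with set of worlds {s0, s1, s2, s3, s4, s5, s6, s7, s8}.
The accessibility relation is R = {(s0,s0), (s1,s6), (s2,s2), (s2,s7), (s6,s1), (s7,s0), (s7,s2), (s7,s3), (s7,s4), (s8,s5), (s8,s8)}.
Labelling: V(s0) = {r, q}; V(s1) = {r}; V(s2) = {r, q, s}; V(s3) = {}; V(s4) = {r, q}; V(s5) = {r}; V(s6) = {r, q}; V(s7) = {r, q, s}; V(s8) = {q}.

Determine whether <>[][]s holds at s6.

No

At s6: <>[][]s requires [][]s at some successor in {s1}.
  At s1: [][]s is false.
So <>[][]s is false at s6.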